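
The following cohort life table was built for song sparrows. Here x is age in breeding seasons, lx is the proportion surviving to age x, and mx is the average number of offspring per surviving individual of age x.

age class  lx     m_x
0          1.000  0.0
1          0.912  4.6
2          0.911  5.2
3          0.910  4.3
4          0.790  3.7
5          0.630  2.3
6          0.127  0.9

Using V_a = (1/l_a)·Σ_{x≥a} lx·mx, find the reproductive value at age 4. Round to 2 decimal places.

lx·mx for x ≥ 4: 2.923, 1.449, 0.1143 → sum = 4.4863
V_4 = 4.4863 / l_4 = 4.4863 / 0.79 = 5.678861… → 5.68

5.68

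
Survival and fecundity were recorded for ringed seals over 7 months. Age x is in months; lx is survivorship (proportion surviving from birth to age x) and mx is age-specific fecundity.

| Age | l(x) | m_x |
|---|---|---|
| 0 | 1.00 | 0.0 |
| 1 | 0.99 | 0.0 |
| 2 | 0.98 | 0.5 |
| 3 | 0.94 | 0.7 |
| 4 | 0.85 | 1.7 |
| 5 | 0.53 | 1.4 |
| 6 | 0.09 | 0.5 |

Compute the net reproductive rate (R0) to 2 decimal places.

lx·mx by age: 0, 0, 0.49, 0.658, 1.445, 0.742, 0.045
R0 = Σ lx·mx = 3.38 → 3.38

3.38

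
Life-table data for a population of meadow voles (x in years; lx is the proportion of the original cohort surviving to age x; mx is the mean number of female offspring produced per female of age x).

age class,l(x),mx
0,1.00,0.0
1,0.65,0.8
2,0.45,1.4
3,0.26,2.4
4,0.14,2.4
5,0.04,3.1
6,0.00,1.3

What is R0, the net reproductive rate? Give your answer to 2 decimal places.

lx·mx by age: 0, 0.52, 0.63, 0.624, 0.336, 0.124, 0
R0 = Σ lx·mx = 2.234 → 2.23

2.23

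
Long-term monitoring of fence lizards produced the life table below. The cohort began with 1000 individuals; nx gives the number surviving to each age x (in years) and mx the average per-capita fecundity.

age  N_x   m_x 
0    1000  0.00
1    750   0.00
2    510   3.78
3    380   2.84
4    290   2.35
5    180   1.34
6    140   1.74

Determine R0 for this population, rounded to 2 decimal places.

lx = nx/n0 = nx/1000: 1, 0.75, 0.51, 0.38, 0.29, 0.18, 0.14
lx·mx by age: 0, 0, 1.9278, 1.0792, 0.6815, 0.2412, 0.2436
R0 = Σ lx·mx = 4.1733 → 4.17

4.17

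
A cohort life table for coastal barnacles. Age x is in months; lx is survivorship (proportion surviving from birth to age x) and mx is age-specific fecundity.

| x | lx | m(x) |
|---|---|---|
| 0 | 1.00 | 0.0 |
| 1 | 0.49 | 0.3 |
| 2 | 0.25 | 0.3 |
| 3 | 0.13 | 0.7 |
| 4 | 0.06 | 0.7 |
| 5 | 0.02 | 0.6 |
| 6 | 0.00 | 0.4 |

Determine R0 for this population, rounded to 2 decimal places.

0.37

lx·mx by age: 0, 0.147, 0.075, 0.091, 0.042, 0.012, 0
R0 = Σ lx·mx = 0.367 → 0.37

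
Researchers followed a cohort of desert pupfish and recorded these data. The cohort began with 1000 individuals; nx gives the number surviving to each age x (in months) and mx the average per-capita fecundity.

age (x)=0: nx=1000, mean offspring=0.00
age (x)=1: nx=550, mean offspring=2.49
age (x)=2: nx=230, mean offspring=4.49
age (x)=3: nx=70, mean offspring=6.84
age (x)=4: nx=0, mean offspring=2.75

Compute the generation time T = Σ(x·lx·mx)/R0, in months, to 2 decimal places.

1.69

lx = nx/n0 = nx/1000: 1, 0.55, 0.23, 0.07, 0
lx·mx: 0, 1.3695, 1.0327, 0.4788, 0 → R0 = 2.881
x·lx·mx: 0, 1.3695, 2.0654, 1.4364, 0 → Σ = 4.8713
T = 4.8713 / 2.881 = 1.690837… → 1.69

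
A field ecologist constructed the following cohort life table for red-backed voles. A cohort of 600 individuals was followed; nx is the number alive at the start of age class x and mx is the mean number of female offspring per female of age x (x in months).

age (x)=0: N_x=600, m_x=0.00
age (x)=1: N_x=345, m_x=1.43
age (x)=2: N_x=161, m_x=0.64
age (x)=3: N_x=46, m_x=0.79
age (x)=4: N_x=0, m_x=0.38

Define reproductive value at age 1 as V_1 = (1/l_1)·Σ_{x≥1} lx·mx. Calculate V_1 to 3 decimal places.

lx = nx/n0 = nx/600: 1, 0.575, 0.26833…, 0.07667…, 0
lx·mx for x ≥ 1: 0.82225, 0.171733…, 0.060567…, 0 → sum = 1.05455…
V_1 = 1.05455… / l_1 = 1.05455… / 0.575 = 1.834… → 1.834

1.834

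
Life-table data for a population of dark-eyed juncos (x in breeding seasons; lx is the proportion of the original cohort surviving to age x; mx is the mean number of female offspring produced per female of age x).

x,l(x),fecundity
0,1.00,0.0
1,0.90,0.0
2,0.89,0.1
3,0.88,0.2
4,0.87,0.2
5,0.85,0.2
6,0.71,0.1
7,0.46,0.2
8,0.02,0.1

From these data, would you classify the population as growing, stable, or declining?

declining

R0 = Σ lx·mx = 0 + 0 + 0.089 + 0.176 + 0.174 + 0.17 + 0.071 + 0.092 + 0.002 = 0.774
R0 < 1, so the population is declining.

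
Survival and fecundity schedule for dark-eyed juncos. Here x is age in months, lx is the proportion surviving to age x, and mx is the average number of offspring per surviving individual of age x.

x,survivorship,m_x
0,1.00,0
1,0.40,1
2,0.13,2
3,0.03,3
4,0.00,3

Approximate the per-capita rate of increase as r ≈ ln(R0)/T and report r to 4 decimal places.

R0 = Σ lx·mx = 0 + 0.4 + 0.26 + 0.09 + 0 = 0.75
Σ x·lx·mx = 1.19; T = 1.19/0.75 = 1.58667…
r ≈ ln(R0)/T = ln(0.75)/1.58667… = -0.181312… → -0.1813

-0.1813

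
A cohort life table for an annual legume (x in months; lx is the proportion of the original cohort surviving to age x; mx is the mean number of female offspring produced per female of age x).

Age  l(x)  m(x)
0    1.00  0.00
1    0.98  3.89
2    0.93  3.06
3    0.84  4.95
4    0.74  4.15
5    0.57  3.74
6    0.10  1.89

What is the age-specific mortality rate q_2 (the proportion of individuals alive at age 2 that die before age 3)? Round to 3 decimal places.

0.097

q_2 = (l_2 − l_3) / l_2 = (0.93 − 0.84) / 0.93
     = 0.09 / 0.93 = 0.096774… → 0.097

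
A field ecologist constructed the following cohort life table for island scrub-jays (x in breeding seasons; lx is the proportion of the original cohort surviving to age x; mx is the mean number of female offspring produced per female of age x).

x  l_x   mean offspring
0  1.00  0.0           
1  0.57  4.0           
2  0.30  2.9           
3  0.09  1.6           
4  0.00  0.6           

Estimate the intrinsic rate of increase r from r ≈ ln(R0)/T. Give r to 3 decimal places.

0.882

R0 = Σ lx·mx = 0 + 2.28 + 0.87 + 0.144 + 0 = 3.294
Σ x·lx·mx = 4.452; T = 4.452/3.294 = 1.35155…
r ≈ ln(R0)/T = ln(3.294)/1.35155… = 0.88203… → 0.882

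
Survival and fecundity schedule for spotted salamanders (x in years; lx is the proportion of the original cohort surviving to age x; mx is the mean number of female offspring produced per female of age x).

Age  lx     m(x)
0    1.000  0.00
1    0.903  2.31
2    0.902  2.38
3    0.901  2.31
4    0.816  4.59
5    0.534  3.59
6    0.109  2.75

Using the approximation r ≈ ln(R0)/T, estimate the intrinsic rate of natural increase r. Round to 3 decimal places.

R0 = Σ lx·mx = 0 + 2.08593 + 2.14676 + 2.08131 + 3.74544 + 1.91706 + 0.29975 = 12.27625
Σ x·lx·mx = 38.98894; T = 38.98894/12.27625 = 3.17596…
r ≈ ln(R0)/T = ln(12.27625)/3.17596… = 0.78958… → 0.790

0.790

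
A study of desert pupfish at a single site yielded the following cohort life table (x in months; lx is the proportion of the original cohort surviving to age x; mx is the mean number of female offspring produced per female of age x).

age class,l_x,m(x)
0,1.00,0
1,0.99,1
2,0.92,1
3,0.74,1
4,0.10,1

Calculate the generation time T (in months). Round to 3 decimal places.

lx·mx: 0, 0.99, 0.92, 0.74, 0.1 → R0 = 2.75
x·lx·mx: 0, 0.99, 1.84, 2.22, 0.4 → Σ = 5.45
T = 5.45 / 2.75 = 1.981818… → 1.982

1.982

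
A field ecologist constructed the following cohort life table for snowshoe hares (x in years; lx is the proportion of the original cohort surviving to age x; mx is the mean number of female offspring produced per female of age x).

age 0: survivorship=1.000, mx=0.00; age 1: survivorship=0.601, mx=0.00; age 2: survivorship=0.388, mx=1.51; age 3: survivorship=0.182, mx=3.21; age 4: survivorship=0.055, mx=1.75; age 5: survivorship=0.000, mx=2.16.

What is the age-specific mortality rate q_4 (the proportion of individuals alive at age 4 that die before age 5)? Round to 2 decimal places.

1.00

q_4 = (l_4 − l_5) / l_4 = (0.055 − 0) / 0.055
     = 0.055 / 0.055 = 1 → 1.00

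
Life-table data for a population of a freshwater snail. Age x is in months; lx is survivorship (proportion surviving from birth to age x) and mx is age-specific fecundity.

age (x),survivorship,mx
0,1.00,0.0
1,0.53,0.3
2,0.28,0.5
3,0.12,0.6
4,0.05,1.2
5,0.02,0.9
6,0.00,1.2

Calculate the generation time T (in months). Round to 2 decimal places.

lx·mx: 0, 0.159, 0.14, 0.072, 0.06, 0.018, 0 → R0 = 0.449
x·lx·mx: 0, 0.159, 0.28, 0.216, 0.24, 0.09, 0 → Σ = 0.985
T = 0.985 / 0.449 = 2.193764… → 2.19

2.19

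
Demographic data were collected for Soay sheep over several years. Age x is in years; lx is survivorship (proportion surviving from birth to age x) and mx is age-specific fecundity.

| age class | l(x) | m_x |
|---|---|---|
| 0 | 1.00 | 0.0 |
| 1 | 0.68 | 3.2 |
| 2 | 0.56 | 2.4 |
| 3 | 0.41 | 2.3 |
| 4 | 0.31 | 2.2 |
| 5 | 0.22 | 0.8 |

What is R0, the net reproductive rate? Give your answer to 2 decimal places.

5.32

lx·mx by age: 0, 2.176, 1.344, 0.943, 0.682, 0.176
R0 = Σ lx·mx = 5.321 → 5.32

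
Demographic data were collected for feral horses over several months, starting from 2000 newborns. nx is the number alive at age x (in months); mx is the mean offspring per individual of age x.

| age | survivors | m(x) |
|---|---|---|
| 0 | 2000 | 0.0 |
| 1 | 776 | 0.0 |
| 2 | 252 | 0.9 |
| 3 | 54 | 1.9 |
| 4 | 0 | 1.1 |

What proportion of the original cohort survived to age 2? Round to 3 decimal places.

0.126

l_2 = n_2/n_0 = 252/2000 = 0.126 → 0.126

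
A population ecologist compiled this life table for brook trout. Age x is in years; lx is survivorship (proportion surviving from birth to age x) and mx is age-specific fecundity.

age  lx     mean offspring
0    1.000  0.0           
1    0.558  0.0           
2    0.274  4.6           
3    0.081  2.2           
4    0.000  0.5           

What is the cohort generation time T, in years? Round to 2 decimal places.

lx·mx: 0, 0, 1.2604, 0.1782, 0 → R0 = 1.4386
x·lx·mx: 0, 0, 2.5208, 0.5346, 0 → Σ = 3.0554
T = 3.0554 / 1.4386 = 2.12387… → 2.12

2.12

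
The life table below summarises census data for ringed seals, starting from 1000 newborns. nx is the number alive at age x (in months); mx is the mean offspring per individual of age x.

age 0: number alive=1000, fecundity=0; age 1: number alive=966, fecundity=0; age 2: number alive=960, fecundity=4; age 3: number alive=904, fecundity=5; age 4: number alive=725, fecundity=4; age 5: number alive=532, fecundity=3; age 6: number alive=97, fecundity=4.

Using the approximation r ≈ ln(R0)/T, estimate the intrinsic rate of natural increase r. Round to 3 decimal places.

0.793

lx = nx/n0 = nx/1000: 1, 0.966, 0.96, 0.904, 0.725, 0.532, 0.097
R0 = Σ lx·mx = 0 + 0 + 3.84 + 4.52 + 2.9 + 1.596 + 0.388 = 13.244
Σ x·lx·mx = 43.148; T = 43.148/13.244 = 3.25793…
r ≈ ln(R0)/T = ln(13.244)/3.25793… = 0.793… → 0.793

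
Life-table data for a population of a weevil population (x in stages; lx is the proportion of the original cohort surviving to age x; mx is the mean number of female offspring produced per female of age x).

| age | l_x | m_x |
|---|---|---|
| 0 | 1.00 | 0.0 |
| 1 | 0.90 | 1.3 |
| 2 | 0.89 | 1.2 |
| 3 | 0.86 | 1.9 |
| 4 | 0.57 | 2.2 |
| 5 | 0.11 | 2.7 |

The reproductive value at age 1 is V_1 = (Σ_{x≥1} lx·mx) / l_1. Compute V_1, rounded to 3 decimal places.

6.026

lx·mx for x ≥ 1: 1.17, 1.068, 1.634, 1.254, 0.297 → sum = 5.423
V_1 = 5.423 / l_1 = 5.423 / 0.9 = 6.025556… → 6.026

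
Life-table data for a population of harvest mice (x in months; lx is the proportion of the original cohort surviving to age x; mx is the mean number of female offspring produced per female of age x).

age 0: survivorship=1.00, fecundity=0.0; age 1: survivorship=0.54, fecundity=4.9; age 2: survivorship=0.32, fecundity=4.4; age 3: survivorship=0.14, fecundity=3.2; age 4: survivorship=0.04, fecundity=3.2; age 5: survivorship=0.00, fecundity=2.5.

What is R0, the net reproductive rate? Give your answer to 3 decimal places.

4.630

lx·mx by age: 0, 2.646, 1.408, 0.448, 0.128, 0
R0 = Σ lx·mx = 4.63 → 4.630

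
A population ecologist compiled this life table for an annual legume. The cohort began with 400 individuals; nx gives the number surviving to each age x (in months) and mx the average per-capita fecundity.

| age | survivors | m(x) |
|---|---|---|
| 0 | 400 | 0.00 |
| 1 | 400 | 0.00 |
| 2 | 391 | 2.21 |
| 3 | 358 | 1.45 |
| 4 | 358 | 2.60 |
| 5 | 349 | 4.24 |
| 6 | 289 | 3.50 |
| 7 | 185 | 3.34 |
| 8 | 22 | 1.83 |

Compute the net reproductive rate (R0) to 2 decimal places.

13.66

lx = nx/n0 = nx/400: 1, 1, 0.9775, 0.895, 0.895, 0.8725, 0.7225, 0.4625, 0.055
lx·mx by age: 0, 0, 2.160275, 1.29775, 2.327, 3.6994, 2.52875, 1.54475, 0.10065
R0 = Σ lx·mx = 13.658575 → 13.66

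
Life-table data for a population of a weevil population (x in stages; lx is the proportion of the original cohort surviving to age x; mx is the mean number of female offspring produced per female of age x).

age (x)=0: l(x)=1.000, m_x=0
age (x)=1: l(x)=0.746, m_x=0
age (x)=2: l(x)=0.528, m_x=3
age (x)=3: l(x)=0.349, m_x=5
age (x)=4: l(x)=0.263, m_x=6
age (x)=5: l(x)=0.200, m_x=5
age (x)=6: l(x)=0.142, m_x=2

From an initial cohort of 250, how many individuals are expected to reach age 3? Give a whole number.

87

Expected survivors = N0 · l_3 = 250 × 0.349 = 87.25 → 87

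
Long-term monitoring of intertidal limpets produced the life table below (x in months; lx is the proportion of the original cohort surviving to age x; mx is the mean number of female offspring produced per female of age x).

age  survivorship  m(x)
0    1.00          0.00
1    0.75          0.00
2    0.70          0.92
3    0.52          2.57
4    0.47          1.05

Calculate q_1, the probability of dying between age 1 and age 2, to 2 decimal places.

0.07

q_1 = (l_1 − l_2) / l_1 = (0.75 − 0.7) / 0.75
     = 0.05 / 0.75 = 0.066667… → 0.07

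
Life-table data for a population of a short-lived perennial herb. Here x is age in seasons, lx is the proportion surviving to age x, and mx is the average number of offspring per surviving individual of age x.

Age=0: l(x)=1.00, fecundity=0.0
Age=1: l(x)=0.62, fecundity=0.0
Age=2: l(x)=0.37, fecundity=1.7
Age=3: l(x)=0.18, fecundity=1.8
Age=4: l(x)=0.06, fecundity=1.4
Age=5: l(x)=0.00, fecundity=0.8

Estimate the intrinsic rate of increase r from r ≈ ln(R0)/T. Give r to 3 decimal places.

R0 = Σ lx·mx = 0 + 0 + 0.629 + 0.324 + 0.084 + 0 = 1.037
Σ x·lx·mx = 2.566; T = 2.566/1.037 = 2.47445…
r ≈ ln(R0)/T = ln(1.037)/2.47445… = 0.01468… → 0.015

0.015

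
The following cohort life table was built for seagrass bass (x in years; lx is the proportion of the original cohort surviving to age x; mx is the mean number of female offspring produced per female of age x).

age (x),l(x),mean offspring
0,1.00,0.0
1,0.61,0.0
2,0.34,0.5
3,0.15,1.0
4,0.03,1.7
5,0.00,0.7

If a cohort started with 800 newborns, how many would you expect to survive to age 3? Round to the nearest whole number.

Expected survivors = N0 · l_3 = 800 × 0.15 = 120 → 120

120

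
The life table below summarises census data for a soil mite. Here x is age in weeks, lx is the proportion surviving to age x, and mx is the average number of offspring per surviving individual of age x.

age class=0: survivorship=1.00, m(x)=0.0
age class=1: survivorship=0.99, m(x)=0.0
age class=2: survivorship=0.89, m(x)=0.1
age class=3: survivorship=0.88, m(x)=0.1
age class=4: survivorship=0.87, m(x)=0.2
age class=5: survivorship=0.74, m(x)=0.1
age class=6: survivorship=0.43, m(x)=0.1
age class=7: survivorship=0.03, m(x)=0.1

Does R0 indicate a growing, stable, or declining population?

declining

R0 = Σ lx·mx = 0 + 0 + 0.089 + 0.088 + 0.174 + 0.074 + 0.043 + 0.003 = 0.471
R0 < 1, so the population is declining.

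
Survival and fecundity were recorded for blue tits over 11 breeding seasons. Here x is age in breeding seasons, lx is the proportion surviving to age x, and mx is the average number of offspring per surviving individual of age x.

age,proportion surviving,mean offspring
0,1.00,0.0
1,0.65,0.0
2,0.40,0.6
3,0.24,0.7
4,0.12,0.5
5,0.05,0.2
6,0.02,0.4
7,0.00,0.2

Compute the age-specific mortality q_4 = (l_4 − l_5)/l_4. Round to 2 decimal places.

q_4 = (l_4 − l_5) / l_4 = (0.12 − 0.05) / 0.12
     = 0.07 / 0.12 = 0.583333… → 0.58

0.58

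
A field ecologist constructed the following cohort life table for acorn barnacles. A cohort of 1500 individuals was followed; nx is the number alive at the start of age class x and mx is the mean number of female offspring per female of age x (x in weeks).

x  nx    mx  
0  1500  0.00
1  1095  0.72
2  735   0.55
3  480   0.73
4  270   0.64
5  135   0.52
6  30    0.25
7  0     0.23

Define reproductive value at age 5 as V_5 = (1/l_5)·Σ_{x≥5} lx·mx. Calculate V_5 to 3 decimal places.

lx = nx/n0 = nx/1500: 1, 0.73, 0.49, 0.32, 0.18, 0.09, 0.02, 0
lx·mx for x ≥ 5: 0.0468, 0.005, 0 → sum = 0.0518
V_5 = 0.0518 / l_5 = 0.0518 / 0.09 = 0.575556… → 0.576

0.576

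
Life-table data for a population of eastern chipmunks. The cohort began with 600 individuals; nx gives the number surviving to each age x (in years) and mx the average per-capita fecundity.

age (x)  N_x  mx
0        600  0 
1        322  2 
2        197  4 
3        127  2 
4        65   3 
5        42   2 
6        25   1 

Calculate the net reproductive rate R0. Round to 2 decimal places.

3.32

lx = nx/n0 = nx/600: 1, 0.53667…, 0.32833…, 0.21167…, 0.10833…, 0.07, 0.04167…
lx·mx by age: 0, 1.073333…, 1.313333…, 0.423333…, 0.325…, 0.14, 0.041667…
R0 = Σ lx·mx = 3.316667… → 3.32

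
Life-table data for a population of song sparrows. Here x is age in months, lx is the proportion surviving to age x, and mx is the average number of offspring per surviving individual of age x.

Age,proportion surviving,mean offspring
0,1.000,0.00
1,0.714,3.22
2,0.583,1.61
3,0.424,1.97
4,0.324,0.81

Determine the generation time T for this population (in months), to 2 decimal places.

1.78

lx·mx: 0, 2.29908, 0.93863, 0.83528, 0.26244 → R0 = 4.33543
x·lx·mx: 0, 2.29908, 1.87726, 2.50584, 1.04976 → Σ = 7.73194
T = 7.73194 / 4.33543 = 1.783431… → 1.78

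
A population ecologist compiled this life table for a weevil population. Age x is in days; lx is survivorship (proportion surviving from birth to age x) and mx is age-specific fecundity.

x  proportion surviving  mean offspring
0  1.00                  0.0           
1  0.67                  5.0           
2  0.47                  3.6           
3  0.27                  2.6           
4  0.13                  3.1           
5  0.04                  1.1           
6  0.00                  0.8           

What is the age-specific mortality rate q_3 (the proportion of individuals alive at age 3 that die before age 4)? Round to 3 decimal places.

q_3 = (l_3 − l_4) / l_3 = (0.27 − 0.13) / 0.27
     = 0.14 / 0.27 = 0.518519… → 0.519

0.519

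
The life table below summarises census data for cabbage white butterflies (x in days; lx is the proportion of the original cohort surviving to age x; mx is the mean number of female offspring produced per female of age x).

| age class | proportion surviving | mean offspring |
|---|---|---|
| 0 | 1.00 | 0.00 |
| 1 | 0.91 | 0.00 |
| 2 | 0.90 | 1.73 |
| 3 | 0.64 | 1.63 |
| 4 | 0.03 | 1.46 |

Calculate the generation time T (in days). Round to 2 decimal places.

2.43

lx·mx: 0, 0, 1.557, 1.0432, 0.0438 → R0 = 2.644
x·lx·mx: 0, 0, 3.114, 3.1296, 0.1752 → Σ = 6.4188
T = 6.4188 / 2.644 = 2.427685… → 2.43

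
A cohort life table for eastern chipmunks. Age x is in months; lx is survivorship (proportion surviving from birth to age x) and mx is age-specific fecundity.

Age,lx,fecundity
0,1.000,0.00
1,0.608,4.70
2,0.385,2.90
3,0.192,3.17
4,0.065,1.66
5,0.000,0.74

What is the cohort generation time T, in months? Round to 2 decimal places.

lx·mx: 0, 2.8576, 1.1165, 0.60864, 0.1079, 0 → R0 = 4.69064
x·lx·mx: 0, 2.8576, 2.233, 1.82592, 0.4316, 0 → Σ = 7.34812
T = 7.34812 / 4.69064 = 1.56655… → 1.57

1.57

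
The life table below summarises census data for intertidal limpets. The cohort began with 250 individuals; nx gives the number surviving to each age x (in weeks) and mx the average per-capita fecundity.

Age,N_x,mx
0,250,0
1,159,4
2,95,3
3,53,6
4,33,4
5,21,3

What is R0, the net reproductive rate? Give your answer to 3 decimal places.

lx = nx/n0 = nx/250: 1, 0.636, 0.38, 0.212, 0.132, 0.084
lx·mx by age: 0, 2.544, 1.14, 1.272, 0.528, 0.252
R0 = Σ lx·mx = 5.736 → 5.736

5.736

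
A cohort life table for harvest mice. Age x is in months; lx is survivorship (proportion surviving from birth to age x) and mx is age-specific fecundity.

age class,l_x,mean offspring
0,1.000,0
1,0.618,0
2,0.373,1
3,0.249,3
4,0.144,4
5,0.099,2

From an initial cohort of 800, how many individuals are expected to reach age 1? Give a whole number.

Expected survivors = N0 · l_1 = 800 × 0.618 = 494.4 → 494

494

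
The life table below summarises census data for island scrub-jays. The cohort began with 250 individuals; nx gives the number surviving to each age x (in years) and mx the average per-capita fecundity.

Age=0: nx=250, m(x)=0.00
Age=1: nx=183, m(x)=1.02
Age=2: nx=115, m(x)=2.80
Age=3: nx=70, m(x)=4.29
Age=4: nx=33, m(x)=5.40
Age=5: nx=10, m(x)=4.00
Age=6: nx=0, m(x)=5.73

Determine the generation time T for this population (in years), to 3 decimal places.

lx = nx/n0 = nx/250: 1, 0.732, 0.46, 0.28, 0.132, 0.04, 0
lx·mx: 0, 0.74664, 1.288, 1.2012, 0.7128, 0.16, 0 → R0 = 4.10864
x·lx·mx: 0, 0.74664, 2.576, 3.6036, 2.8512, 0.8, 0 → Σ = 10.57744
T = 10.57744 / 4.10864 = 2.574438… → 2.574

2.574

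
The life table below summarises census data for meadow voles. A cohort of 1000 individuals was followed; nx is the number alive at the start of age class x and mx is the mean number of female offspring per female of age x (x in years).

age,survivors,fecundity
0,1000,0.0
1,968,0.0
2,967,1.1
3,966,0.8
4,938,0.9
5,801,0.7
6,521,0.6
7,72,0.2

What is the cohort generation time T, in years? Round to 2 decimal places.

lx = nx/n0 = nx/1000: 1, 0.968, 0.967, 0.966, 0.938, 0.801, 0.521, 0.072
lx·mx: 0, 0, 1.0637, 0.7728, 0.8442, 0.5607, 0.3126, 0.0144 → R0 = 3.5684
x·lx·mx: 0, 0, 2.1274, 2.3184, 3.3768, 2.8035, 1.8756, 0.1008 → Σ = 12.6025
T = 12.6025 / 3.5684 = 3.531695… → 3.53

3.53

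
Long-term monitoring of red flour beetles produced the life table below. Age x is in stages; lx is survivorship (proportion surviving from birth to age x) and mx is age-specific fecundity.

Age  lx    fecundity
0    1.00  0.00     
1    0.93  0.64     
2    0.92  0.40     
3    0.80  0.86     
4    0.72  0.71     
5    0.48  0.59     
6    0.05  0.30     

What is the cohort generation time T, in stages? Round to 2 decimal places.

lx·mx: 0, 0.5952, 0.368, 0.688, 0.5112, 0.2832, 0.015 → R0 = 2.4606
x·lx·mx: 0, 0.5952, 0.736, 2.064, 2.0448, 1.416, 0.09 → Σ = 6.946
T = 6.946 / 2.4606 = 2.822889… → 2.82

2.82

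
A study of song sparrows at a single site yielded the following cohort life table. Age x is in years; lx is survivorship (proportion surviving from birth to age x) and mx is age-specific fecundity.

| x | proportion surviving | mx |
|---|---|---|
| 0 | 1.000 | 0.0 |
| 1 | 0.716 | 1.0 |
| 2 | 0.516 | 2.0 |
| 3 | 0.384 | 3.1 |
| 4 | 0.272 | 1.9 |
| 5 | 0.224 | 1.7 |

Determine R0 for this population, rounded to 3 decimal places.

lx·mx by age: 0, 0.716, 1.032, 1.1904, 0.5168, 0.3808
R0 = Σ lx·mx = 3.836 → 3.836

3.836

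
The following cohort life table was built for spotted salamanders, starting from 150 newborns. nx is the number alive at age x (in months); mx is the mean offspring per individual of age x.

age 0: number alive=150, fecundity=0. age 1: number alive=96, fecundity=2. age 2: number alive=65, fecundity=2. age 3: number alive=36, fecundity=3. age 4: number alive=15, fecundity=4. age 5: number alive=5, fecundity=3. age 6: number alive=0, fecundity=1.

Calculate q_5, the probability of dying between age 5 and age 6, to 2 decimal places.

1.00

lx = nx/n0 = nx/150: 1, 0.64, 0.43333…, 0.24, 0.1, 0.03333…, 0
q_5 = (l_5 − l_6) / l_5 = (0.033333… − 0) / 0.033333…
     = 0.033333… / 0.033333… = 1 → 1.00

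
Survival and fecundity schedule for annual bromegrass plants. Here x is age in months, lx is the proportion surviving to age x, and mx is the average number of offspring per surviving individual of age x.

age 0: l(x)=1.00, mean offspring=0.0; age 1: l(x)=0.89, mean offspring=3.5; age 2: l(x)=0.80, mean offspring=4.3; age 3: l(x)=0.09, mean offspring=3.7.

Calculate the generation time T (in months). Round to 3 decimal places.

lx·mx: 0, 3.115, 3.44, 0.333 → R0 = 6.888
x·lx·mx: 0, 3.115, 6.88, 0.999 → Σ = 10.994
T = 10.994 / 6.888 = 1.596109… → 1.596

1.596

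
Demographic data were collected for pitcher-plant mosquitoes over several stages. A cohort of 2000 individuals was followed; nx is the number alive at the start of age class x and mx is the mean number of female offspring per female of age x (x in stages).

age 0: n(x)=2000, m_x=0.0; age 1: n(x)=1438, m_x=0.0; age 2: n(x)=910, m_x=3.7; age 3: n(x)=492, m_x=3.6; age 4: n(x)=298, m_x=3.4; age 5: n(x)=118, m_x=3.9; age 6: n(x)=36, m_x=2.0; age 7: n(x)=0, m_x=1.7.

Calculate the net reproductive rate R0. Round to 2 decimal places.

3.34

lx = nx/n0 = nx/2000: 1, 0.719, 0.455, 0.246, 0.149, 0.059, 0.018, 0
lx·mx by age: 0, 0, 1.6835, 0.8856, 0.5066, 0.2301, 0.036, 0
R0 = Σ lx·mx = 3.3418 → 3.34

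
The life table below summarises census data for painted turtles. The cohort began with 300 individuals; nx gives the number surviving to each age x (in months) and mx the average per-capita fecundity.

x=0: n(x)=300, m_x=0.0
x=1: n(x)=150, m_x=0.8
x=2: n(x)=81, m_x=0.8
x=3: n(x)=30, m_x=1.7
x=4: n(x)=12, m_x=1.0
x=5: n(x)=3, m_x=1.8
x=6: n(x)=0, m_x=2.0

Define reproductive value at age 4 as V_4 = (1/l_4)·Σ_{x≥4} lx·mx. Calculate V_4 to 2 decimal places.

lx = nx/n0 = nx/300: 1, 0.5, 0.27, 0.1, 0.04, 0.01, 0
lx·mx for x ≥ 4: 0.04, 0.018, 0 → sum = 0.058
V_4 = 0.058 / l_4 = 0.058 / 0.04 = 1.45 → 1.45

1.45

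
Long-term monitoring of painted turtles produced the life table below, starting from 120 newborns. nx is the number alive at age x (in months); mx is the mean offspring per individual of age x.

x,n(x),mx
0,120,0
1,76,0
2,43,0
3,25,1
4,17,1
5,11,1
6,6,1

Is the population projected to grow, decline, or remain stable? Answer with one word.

lx = nx/n0 = nx/120: 1, 0.63333…, 0.35833…, 0.20833…, 0.14167…, 0.09167…, 0.05
R0 = Σ lx·mx = 0 + 0 + 0 + 0.208333… + 0.141667… + 0.091667… + 0.05 = 0.491667…
R0 < 1, so the population is declining.

declining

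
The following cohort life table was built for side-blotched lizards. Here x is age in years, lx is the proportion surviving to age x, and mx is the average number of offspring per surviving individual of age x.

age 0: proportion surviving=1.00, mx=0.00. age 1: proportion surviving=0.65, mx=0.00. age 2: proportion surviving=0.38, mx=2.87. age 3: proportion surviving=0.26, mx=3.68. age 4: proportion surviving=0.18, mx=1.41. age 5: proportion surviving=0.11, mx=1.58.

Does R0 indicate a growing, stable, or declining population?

R0 = Σ lx·mx = 0 + 0 + 1.0906 + 0.9568 + 0.2538 + 0.1738 = 2.475
R0 > 1, so the population is growing.

growing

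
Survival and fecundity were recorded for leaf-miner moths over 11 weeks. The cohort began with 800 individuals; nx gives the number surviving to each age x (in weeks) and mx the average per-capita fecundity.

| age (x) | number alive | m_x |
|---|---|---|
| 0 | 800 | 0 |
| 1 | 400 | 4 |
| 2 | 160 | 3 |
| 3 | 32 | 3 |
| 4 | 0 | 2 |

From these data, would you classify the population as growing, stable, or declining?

lx = nx/n0 = nx/800: 1, 0.5, 0.2, 0.04, 0
R0 = Σ lx·mx = 0 + 2 + 0.6 + 0.12 + 0 = 2.72
R0 > 1, so the population is growing.

growing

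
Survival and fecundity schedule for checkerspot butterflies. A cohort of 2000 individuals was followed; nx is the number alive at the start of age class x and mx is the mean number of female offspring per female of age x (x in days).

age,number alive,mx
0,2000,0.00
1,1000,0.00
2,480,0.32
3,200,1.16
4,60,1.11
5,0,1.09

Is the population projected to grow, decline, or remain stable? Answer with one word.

lx = nx/n0 = nx/2000: 1, 0.5, 0.24, 0.1, 0.03, 0
R0 = Σ lx·mx = 0 + 0 + 0.0768 + 0.116 + 0.0333 + 0 = 0.2261
R0 < 1, so the population is declining.

declining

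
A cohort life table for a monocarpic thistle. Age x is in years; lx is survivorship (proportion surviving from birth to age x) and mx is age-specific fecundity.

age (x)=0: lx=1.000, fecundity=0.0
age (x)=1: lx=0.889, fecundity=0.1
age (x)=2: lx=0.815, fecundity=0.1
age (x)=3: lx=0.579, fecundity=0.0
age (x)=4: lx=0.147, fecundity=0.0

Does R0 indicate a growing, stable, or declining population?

R0 = Σ lx·mx = 0 + 0.0889 + 0.0815 + 0 + 0 = 0.1704
R0 < 1, so the population is declining.

declining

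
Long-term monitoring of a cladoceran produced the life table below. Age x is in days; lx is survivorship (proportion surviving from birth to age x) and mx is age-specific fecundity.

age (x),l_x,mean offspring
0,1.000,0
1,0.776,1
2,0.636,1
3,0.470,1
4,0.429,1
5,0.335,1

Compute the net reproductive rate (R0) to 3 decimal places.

2.646

lx·mx by age: 0, 0.776, 0.636, 0.47, 0.429, 0.335
R0 = Σ lx·mx = 2.646 → 2.646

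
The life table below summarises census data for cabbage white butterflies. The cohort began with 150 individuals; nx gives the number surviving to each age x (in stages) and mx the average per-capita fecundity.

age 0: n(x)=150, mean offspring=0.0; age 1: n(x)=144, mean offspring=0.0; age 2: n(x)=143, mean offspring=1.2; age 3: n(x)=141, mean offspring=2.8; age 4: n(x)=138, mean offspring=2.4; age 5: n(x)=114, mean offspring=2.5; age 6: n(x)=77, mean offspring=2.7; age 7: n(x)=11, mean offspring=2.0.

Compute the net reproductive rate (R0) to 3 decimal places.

lx = nx/n0 = nx/150: 1, 0.96, 0.95333…, 0.94, 0.92, 0.76, 0.51333…, 0.07333…
lx·mx by age: 0, 0, 1.144…, 2.632, 2.208, 1.9, 1.386…, 0.146667…
R0 = Σ lx·mx = 9.416667… → 9.417

9.417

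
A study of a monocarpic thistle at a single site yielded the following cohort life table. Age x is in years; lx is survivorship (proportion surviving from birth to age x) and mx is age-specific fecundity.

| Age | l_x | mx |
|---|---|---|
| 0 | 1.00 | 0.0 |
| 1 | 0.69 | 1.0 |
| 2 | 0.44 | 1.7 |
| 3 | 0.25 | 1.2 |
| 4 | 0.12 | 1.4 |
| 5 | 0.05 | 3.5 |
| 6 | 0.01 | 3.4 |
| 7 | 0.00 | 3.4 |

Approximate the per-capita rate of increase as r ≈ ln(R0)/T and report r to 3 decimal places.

0.328

R0 = Σ lx·mx = 0 + 0.69 + 0.748 + 0.3 + 0.168 + 0.175 + 0.034 + 0 = 2.115
Σ x·lx·mx = 4.837; T = 4.837/2.115 = 2.287…
r ≈ ln(R0)/T = ln(2.115)/2.287… = 0.32753… → 0.328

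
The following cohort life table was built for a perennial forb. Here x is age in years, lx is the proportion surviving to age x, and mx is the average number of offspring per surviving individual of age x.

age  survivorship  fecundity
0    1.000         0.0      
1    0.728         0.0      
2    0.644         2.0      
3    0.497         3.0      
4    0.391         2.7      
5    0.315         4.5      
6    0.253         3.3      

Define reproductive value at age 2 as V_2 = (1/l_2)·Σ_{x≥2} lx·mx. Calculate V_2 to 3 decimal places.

lx·mx for x ≥ 2: 1.288, 1.491, 1.0557, 1.4175, 0.8349 → sum = 6.0871
V_2 = 6.0871 / l_2 = 6.0871 / 0.644 = 9.452019… → 9.452

9.452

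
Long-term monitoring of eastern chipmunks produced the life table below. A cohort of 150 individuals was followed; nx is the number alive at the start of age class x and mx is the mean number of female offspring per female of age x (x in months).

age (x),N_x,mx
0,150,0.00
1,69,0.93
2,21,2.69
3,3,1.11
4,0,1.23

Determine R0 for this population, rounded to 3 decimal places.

0.827

lx = nx/n0 = nx/150: 1, 0.46, 0.14, 0.02, 0
lx·mx by age: 0, 0.4278, 0.3766, 0.0222, 0
R0 = Σ lx·mx = 0.8266 → 0.827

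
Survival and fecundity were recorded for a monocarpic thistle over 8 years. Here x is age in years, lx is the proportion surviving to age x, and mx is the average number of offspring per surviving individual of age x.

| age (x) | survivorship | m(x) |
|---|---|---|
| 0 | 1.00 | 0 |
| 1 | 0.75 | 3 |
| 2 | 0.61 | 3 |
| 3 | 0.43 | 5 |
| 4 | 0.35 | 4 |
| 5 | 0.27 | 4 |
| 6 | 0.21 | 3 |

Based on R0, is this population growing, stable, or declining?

growing

R0 = Σ lx·mx = 0 + 2.25 + 1.83 + 2.15 + 1.4 + 1.08 + 0.63 = 9.34
R0 > 1, so the population is growing.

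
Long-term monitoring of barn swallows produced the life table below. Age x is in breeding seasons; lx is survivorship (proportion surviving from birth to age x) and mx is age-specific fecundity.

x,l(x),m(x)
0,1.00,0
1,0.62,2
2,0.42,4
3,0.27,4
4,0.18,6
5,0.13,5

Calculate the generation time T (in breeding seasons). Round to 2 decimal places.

2.69

lx·mx: 0, 1.24, 1.68, 1.08, 1.08, 0.65 → R0 = 5.73
x·lx·mx: 0, 1.24, 3.36, 3.24, 4.32, 3.25 → Σ = 15.41
T = 15.41 / 5.73 = 2.689354… → 2.69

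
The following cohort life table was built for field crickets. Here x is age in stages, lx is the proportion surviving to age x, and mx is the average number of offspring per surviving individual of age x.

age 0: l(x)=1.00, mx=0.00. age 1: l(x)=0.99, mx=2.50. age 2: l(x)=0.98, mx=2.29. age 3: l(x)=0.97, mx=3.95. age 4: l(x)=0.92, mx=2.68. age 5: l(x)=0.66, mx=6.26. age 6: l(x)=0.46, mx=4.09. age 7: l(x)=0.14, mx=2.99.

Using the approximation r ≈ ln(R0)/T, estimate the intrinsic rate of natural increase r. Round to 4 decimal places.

0.7894

R0 = Σ lx·mx = 0 + 2.475 + 2.2442 + 3.8315 + 2.4656 + 4.1316 + 1.8814 + 0.4186 = 17.4479
Σ x·lx·mx = 63.1969; T = 63.1969/17.4479 = 3.62203…
r ≈ ln(R0)/T = ln(17.4479)/3.62203… = 0.789396… → 0.7894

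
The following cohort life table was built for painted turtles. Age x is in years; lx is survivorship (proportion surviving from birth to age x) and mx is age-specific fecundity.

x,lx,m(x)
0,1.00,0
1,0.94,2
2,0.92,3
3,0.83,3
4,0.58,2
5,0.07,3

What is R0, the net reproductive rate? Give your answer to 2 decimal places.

lx·mx by age: 0, 1.88, 2.76, 2.49, 1.16, 0.21
R0 = Σ lx·mx = 8.5 → 8.50

8.50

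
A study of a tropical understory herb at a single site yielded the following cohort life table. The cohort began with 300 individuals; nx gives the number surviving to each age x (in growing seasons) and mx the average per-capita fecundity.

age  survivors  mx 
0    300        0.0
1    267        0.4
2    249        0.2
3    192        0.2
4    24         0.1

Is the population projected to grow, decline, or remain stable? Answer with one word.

declining

lx = nx/n0 = nx/300: 1, 0.89, 0.83, 0.64, 0.08
R0 = Σ lx·mx = 0 + 0.356 + 0.166 + 0.128 + 0.008 = 0.658
R0 < 1, so the population is declining.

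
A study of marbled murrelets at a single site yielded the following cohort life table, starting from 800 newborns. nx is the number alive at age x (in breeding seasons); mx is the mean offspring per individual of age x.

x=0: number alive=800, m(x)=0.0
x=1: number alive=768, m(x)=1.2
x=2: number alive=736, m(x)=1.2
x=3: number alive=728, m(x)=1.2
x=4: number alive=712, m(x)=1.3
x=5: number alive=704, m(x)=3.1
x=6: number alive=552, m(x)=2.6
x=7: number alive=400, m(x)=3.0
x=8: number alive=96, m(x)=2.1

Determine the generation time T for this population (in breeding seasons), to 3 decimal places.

4.470

lx = nx/n0 = nx/800: 1, 0.96, 0.92, 0.91, 0.89, 0.88, 0.69, 0.5, 0.12
lx·mx: 0, 1.152, 1.104, 1.092, 1.157, 2.728, 1.794, 1.5, 0.252 → R0 = 10.779
x·lx·mx: 0, 1.152, 2.208, 3.276, 4.628, 13.64, 10.764, 10.5, 2.016 → Σ = 48.184
T = 48.184 / 10.779 = 4.470173… → 4.470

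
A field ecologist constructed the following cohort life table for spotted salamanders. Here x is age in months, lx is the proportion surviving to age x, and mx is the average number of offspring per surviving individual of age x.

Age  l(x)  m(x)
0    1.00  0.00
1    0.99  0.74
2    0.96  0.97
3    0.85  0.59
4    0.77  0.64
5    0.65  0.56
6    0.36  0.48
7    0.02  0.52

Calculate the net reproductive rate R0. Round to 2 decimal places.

lx·mx by age: 0, 0.7326, 0.9312, 0.5015, 0.4928, 0.364, 0.1728, 0.0104
R0 = Σ lx·mx = 3.2053 → 3.21

3.21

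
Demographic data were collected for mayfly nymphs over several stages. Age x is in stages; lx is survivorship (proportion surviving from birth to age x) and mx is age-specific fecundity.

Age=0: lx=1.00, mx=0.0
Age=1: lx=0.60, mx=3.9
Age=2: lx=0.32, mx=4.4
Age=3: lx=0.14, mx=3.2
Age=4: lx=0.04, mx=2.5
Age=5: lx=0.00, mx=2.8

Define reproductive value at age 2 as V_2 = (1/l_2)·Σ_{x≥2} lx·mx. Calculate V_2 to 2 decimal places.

lx·mx for x ≥ 2: 1.408, 0.448, 0.1, 0 → sum = 1.956
V_2 = 1.956 / l_2 = 1.956 / 0.32 = 6.1125 → 6.11

6.11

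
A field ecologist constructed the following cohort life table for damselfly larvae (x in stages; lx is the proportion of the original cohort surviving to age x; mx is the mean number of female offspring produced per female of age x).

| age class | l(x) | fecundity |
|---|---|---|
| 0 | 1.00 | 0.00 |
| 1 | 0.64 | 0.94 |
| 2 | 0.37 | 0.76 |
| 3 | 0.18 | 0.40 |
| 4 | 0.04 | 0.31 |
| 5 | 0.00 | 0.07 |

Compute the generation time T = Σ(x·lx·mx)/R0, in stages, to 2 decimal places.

lx·mx: 0, 0.6016, 0.2812, 0.072, 0.0124, 0 → R0 = 0.9672
x·lx·mx: 0, 0.6016, 0.5624, 0.216, 0.0496, 0 → Σ = 1.4296
T = 1.4296 / 0.9672 = 1.478081… → 1.48

1.48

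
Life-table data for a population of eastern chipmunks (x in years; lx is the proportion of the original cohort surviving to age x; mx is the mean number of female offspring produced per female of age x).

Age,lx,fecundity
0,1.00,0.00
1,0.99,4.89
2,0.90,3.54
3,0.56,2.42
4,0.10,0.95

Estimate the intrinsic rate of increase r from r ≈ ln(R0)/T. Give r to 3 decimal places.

1.361

R0 = Σ lx·mx = 0 + 4.8411 + 3.186 + 1.3552 + 0.095 = 9.4773
Σ x·lx·mx = 15.6587; T = 15.6587/9.4773 = 1.65223…
r ≈ ln(R0)/T = ln(9.4773)/1.65223… = 1.36113… → 1.361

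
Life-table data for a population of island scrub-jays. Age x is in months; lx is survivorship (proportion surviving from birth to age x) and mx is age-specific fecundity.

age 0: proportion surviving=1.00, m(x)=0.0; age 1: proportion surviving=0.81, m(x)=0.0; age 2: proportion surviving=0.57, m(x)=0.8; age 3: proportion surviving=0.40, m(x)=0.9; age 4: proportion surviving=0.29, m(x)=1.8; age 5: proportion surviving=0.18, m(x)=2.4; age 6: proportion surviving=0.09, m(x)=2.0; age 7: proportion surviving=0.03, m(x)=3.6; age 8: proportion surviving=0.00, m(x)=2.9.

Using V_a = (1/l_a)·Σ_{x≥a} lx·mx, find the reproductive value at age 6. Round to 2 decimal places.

3.20

lx·mx for x ≥ 6: 0.18, 0.108, 0 → sum = 0.288
V_6 = 0.288 / l_6 = 0.288 / 0.09 = 3.2 → 3.20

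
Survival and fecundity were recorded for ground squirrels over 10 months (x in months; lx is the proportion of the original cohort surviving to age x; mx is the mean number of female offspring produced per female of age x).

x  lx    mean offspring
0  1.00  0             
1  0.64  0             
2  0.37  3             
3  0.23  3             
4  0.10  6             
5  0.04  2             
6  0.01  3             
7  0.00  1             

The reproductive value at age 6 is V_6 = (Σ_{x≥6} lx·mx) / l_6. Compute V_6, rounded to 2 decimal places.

lx·mx for x ≥ 6: 0.03, 0 → sum = 0.03
V_6 = 0.03 / l_6 = 0.03 / 0.01 = 3 → 3.00

3.00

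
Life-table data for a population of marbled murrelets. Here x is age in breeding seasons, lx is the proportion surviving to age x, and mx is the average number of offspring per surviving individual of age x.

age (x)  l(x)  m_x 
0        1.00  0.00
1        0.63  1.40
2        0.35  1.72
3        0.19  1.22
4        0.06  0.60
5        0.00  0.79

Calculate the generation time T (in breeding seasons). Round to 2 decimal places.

lx·mx: 0, 0.882, 0.602, 0.2318, 0.036, 0 → R0 = 1.7518
x·lx·mx: 0, 0.882, 1.204, 0.6954, 0.144, 0 → Σ = 2.9254
T = 2.9254 / 1.7518 = 1.669939… → 1.67

1.67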